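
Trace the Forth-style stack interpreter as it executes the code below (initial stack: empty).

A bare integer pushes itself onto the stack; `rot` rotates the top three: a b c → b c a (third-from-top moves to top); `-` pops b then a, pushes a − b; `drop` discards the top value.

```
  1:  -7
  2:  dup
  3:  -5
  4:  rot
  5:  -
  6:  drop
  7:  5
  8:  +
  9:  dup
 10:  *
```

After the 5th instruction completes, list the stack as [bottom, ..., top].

-7  → -7
dup → -7 -7
-5  → -7 -7 -5
rot → -7 -5 -7
-   → -7 2

[-7, 2]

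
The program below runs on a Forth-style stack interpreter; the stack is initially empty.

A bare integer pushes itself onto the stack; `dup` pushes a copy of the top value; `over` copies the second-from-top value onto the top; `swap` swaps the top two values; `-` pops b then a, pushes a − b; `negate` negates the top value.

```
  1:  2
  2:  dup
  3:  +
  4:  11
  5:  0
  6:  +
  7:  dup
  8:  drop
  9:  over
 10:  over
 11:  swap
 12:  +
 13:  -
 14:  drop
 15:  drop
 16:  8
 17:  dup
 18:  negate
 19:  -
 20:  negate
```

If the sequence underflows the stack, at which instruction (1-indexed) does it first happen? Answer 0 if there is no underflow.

2       2
dup     2 2
+       4
11      4 11
0       4 11 0
+       4 11
dup     4 11 11
drop    4 11
over    4 11 4
over    4 11 4 11
swap    4 11 11 4
+       4 11 15
-       4 -4
drop    4
drop    (empty)
8       8
dup     8 8
negate  8 -8
-       16
negate  -16

0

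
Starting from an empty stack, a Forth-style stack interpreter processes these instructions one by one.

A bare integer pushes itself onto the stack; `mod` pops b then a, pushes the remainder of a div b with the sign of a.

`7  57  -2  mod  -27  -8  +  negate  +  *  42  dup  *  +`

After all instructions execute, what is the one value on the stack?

7      -> 7
57     -> 7 57
-2     -> 7 57 -2
mod    -> 7 1
-27    -> 7 1 -27
-8     -> 7 1 -27 -8
+      -> 7 1 -35
negate -> 7 1 35
+      -> 7 36
*      -> 252
42     -> 252 42
dup    -> 252 42 42
*      -> 252 1764
+      -> 2016

2016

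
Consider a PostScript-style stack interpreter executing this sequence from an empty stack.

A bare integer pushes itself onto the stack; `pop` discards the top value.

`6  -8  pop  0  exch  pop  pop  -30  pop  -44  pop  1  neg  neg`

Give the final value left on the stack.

1

6     6
-8    6 -8
pop   6
0     6 0
exch  0 6
pop   0
pop   (empty)
-30   -30
pop   (empty)
-44   -44
pop   (empty)
1     1
neg   -1
neg   1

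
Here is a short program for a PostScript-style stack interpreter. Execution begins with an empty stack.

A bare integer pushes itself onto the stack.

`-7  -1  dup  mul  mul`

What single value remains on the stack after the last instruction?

-7  : [-7]
-1  : [-7, -1]
dup : [-7, -1, -1]
mul : [-7, 1]
mul : [-7]

-7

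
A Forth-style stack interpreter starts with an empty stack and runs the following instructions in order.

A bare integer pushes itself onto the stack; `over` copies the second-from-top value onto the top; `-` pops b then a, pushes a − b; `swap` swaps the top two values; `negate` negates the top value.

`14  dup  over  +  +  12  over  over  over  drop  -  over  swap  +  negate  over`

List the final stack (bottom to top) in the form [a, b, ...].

14     : 14
dup    : 14 14
over   : 14 14 14
+      : 14 28
+      : 42
12     : 42 12
over   : 42 12 42
over   : 42 12 42 12
over   : 42 12 42 12 42
drop   : 42 12 42 12
-      : 42 12 30
over   : 42 12 30 12
swap   : 42 12 12 30
+      : 42 12 42
negate : 42 12 -42
over   : 42 12 -42 12

[42, 12, -42, 12]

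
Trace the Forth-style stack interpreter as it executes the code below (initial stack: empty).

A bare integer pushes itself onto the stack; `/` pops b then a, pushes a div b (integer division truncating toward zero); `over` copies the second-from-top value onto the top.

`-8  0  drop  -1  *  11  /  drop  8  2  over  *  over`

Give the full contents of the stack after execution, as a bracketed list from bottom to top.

[8, 16, 8]

-8   : -8
0    : -8 0
drop : -8
-1   : -8 -1
*    : 8
11   : 8 11
/    : 0
drop : (empty)
8    : 8
2    : 8 2
over : 8 2 8
*    : 8 16
over : 8 16 8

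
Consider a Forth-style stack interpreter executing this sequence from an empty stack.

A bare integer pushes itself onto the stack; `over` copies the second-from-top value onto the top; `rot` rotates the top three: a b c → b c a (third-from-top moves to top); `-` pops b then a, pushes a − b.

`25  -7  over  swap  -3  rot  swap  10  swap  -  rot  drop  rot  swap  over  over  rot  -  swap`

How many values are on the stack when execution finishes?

4

25    [25]
-7    [25, -7]
over  [25, -7, 25]
swap  [25, 25, -7]
-3    [25, 25, -7, -3]
rot   [25, -7, -3, 25]
swap  [25, -7, 25, -3]
10    [25, -7, 25, -3, 10]
swap  [25, -7, 25, 10, -3]
-     [25, -7, 25, 13]
rot   [25, 25, 13, -7]
drop  [25, 25, 13]
rot   [25, 13, 25]
swap  [25, 25, 13]
over  [25, 25, 13, 25]
over  [25, 25, 13, 25, 13]
rot   [25, 25, 25, 13, 13]
-     [25, 25, 25, 0]
swap  [25, 25, 0, 25]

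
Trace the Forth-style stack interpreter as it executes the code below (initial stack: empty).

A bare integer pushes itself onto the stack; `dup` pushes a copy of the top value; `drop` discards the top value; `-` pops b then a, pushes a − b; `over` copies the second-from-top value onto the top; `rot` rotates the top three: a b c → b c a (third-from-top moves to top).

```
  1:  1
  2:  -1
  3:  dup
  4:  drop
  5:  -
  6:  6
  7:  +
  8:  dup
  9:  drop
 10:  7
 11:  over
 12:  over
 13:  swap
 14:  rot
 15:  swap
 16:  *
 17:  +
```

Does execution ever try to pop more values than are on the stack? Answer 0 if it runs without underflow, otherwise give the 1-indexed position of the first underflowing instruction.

0

1    : 1
-1   : 1 -1
dup  : 1 -1 -1
drop : 1 -1
-    : 2
6    : 2 6
+    : 8
dup  : 8 8
drop : 8
7    : 8 7
over : 8 7 8
over : 8 7 8 7
swap : 8 7 7 8
rot  : 8 7 8 7
swap : 8 7 7 8
*    : 8 7 56
+    : 8 63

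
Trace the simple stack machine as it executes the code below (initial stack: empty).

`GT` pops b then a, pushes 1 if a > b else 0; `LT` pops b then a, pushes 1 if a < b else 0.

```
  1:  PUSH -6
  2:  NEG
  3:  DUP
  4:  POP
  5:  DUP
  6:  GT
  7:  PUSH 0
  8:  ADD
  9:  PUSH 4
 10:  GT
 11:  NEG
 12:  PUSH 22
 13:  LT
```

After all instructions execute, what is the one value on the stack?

PUSH -6 -> -6
NEG     -> 6
DUP     -> 6 6
POP     -> 6
DUP     -> 6 6
GT      -> 0
PUSH 0  -> 0 0
ADD     -> 0
PUSH 4  -> 0 4
GT      -> 0
NEG     -> 0
PUSH 22 -> 0 22
LT      -> 1

1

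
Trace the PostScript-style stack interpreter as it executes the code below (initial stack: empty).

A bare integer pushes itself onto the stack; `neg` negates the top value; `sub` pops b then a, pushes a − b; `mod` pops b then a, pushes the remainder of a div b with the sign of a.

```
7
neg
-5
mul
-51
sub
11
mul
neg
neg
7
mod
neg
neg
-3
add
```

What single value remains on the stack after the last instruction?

-2

7   -> 7
neg -> -7
-5  -> -7 -5
mul -> 35
-51 -> 35 -51
sub -> 86
11  -> 86 11
mul -> 946
neg -> -946
neg -> 946
7   -> 946 7
mod -> 1
neg -> -1
neg -> 1
-3  -> 1 -3
add -> -2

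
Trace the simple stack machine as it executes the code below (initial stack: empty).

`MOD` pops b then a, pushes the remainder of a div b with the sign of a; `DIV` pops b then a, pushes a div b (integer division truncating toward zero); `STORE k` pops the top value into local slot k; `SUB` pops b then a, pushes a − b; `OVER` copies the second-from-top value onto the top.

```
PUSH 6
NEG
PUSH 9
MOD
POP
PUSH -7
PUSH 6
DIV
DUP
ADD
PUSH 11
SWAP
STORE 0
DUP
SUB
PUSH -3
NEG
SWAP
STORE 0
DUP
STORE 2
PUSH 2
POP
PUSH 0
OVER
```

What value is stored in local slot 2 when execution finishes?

PUSH 6  : [6]
NEG     : [-6]
PUSH 9  : [-6, 9]
MOD     : [-6]
POP     : []
PUSH -7 : [-7]
PUSH 6  : [-7, 6]
DIV     : [-1]
DUP     : [-1, -1]
ADD     : [-2]
PUSH 11 : [-2, 11]
SWAP    : [11, -2]
STORE 0 : [11]
DUP     : [11, 11]
SUB     : [0]
PUSH -3 : [0, -3]
NEG     : [0, 3]
SWAP    : [3, 0]
STORE 0 : [3]
DUP     : [3, 3]
STORE 2 : [3]
PUSH 2  : [3, 2]
POP     : [3]
PUSH 0  : [3, 0]
OVER    : [3, 0, 3]

3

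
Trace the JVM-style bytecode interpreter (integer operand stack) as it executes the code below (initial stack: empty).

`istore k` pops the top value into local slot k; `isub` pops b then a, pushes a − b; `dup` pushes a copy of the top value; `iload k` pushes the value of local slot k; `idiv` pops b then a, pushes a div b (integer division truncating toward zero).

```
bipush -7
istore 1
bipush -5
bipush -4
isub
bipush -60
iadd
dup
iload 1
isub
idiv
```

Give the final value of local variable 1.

-7

bipush -7  → -7
istore 1   → (empty)
bipush -5  → -5
bipush -4  → -5 -4
isub       → -1
bipush -60 → -1 -60
iadd       → -61
dup        → -61 -61
iload 1    → -61 -61 -7
isub       → -61 -54
idiv       → 1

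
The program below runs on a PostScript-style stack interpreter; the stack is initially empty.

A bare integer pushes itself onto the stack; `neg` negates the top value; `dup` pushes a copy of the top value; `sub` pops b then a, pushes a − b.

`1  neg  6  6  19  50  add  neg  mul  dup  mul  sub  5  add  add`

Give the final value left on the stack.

-171386

1    1
neg  -1
6    -1 6
6    -1 6 6
19   -1 6 6 19
50   -1 6 6 19 50
add  -1 6 6 69
neg  -1 6 6 -69
mul  -1 6 -414
dup  -1 6 -414 -414
mul  -1 6 171396
sub  -1 -171390
5    -1 -171390 5
add  -1 -171385
add  -171386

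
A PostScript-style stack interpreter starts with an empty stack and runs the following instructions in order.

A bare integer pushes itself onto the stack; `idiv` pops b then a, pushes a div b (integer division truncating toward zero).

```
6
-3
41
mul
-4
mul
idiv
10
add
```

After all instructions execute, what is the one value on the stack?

6    → 6
-3   → 6 -3
41   → 6 -3 41
mul  → 6 -123
-4   → 6 -123 -4
mul  → 6 492
idiv → 0
10   → 0 10
add  → 10

10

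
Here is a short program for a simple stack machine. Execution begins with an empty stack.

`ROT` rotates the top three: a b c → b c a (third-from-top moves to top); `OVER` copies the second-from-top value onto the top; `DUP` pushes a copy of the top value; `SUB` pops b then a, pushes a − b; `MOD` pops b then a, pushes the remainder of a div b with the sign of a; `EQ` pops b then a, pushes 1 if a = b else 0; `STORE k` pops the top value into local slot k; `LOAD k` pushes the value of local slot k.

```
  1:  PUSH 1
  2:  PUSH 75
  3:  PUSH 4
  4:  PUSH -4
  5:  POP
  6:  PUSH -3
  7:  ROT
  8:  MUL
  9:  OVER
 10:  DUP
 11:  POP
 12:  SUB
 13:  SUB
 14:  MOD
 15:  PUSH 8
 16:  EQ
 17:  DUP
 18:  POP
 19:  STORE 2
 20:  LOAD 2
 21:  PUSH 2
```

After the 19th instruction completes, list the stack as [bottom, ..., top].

[]

PUSH 1  : 1
PUSH 75 : 1 75
PUSH 4  : 1 75 4
PUSH -4 : 1 75 4 -4
POP     : 1 75 4
PUSH -3 : 1 75 4 -3
ROT     : 1 4 -3 75
MUL     : 1 4 -225
OVER    : 1 4 -225 4
DUP     : 1 4 -225 4 4
POP     : 1 4 -225 4
SUB     : 1 4 -229
SUB     : 1 233
MOD     : 1
PUSH 8  : 1 8
EQ      : 0
DUP     : 0 0
POP     : 0
STORE 2 : (empty)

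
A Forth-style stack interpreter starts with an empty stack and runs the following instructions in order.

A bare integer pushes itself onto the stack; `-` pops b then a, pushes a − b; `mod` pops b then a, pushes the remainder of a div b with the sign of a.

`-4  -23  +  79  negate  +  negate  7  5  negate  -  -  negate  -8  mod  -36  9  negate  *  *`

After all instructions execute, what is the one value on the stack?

-4     : -4
-23    : -4 -23
+      : -27
79     : -27 79
negate : -27 -79
+      : -106
negate : 106
7      : 106 7
5      : 106 7 5
negate : 106 7 -5
-      : 106 12
-      : 94
negate : -94
-8     : -94 -8
mod    : -6
-36    : -6 -36
9      : -6 -36 9
negate : -6 -36 -9
*      : -6 324
*      : -1944

-1944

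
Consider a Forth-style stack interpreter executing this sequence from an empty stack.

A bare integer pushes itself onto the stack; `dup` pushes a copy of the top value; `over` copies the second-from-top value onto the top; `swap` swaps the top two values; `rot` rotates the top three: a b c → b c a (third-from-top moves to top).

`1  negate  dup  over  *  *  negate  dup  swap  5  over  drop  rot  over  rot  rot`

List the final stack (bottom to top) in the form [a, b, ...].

[1, 5, 5, 1]

1      -> 1
negate -> -1
dup    -> -1 -1
over   -> -1 -1 -1
*      -> -1 1
*      -> -1
negate -> 1
dup    -> 1 1
swap   -> 1 1
5      -> 1 1 5
over   -> 1 1 5 1
drop   -> 1 1 5
rot    -> 1 5 1
over   -> 1 5 1 5
rot    -> 1 1 5 5
rot    -> 1 5 5 1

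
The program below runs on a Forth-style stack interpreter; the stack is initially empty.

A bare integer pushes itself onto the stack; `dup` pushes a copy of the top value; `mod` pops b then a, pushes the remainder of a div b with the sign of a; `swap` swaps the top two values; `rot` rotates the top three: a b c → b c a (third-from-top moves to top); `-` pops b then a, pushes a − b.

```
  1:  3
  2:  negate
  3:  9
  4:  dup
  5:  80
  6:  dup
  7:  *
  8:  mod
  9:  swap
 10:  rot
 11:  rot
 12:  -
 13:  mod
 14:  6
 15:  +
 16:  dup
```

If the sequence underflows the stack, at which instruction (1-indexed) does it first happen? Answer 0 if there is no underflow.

3      -> 3
negate -> -3
9      -> -3 9
dup    -> -3 9 9
80     -> -3 9 9 80
dup    -> -3 9 9 80 80
*      -> -3 9 9 6400
mod    -> -3 9 9
swap   -> -3 9 9
rot    -> 9 9 -3
rot    -> 9 -3 9
-      -> 9 -12
mod    -> 9
6      -> 9 6
+      -> 15
dup    -> 15 15

0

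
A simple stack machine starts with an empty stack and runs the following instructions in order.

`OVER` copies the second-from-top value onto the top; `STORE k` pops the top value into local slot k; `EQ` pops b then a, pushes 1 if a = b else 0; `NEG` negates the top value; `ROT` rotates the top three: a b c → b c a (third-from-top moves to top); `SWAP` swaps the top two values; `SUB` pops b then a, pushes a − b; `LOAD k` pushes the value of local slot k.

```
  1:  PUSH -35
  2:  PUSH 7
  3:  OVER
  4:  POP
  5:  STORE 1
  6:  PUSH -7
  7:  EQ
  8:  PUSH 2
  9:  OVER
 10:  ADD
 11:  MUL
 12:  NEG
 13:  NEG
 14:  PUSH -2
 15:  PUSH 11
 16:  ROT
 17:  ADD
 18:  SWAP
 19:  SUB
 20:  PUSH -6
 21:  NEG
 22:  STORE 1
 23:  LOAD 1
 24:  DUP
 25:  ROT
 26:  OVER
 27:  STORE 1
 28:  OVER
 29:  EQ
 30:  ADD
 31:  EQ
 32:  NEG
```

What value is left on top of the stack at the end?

PUSH -35 → [-35]
PUSH 7   → [-35, 7]
OVER     → [-35, 7, -35]
POP      → [-35, 7]
STORE 1  → [-35]
PUSH -7  → [-35, -7]
EQ       → [0]
PUSH 2   → [0, 2]
OVER     → [0, 2, 0]
ADD      → [0, 2]
MUL      → [0]
NEG      → [0]
NEG      → [0]
PUSH -2  → [0, -2]
PUSH 11  → [0, -2, 11]
ROT      → [-2, 11, 0]
ADD      → [-2, 11]
SWAP     → [11, -2]
SUB      → [13]
PUSH -6  → [13, -6]
NEG      → [13, 6]
STORE 1  → [13]
LOAD 1   → [13, 6]
DUP      → [13, 6, 6]
ROT      → [6, 6, 13]
OVER     → [6, 6, 13, 6]
STORE 1  → [6, 6, 13]
OVER     → [6, 6, 13, 6]
EQ       → [6, 6, 0]
ADD      → [6, 6]
EQ       → [1]
NEG      → [-1]

-1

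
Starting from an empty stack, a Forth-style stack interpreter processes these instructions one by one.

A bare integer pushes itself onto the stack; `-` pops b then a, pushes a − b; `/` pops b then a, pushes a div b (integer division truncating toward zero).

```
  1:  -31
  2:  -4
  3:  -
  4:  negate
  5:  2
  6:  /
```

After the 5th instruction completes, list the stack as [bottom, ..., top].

[27, 2]

-31     -31
-4      -31 -4
-       -27
negate  27
2       27 2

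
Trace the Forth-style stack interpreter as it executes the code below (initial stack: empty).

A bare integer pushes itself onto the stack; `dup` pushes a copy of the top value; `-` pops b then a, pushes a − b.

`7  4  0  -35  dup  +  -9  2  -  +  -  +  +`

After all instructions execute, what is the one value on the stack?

92

7   → [7]
4   → [7, 4]
0   → [7, 4, 0]
-35 → [7, 4, 0, -35]
dup → [7, 4, 0, -35, -35]
+   → [7, 4, 0, -70]
-9  → [7, 4, 0, -70, -9]
2   → [7, 4, 0, -70, -9, 2]
-   → [7, 4, 0, -70, -11]
+   → [7, 4, 0, -81]
-   → [7, 4, 81]
+   → [7, 85]
+   → [92]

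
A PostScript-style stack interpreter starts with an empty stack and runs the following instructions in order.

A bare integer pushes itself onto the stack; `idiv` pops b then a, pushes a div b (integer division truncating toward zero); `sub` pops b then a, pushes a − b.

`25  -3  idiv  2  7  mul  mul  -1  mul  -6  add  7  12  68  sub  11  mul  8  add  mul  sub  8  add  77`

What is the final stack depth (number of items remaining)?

25   -> 25
-3   -> 25 -3
idiv -> -8
2    -> -8 2
7    -> -8 2 7
mul  -> -8 14
mul  -> -112
-1   -> -112 -1
mul  -> 112
-6   -> 112 -6
add  -> 106
7    -> 106 7
12   -> 106 7 12
68   -> 106 7 12 68
sub  -> 106 7 -56
11   -> 106 7 -56 11
mul  -> 106 7 -616
8    -> 106 7 -616 8
add  -> 106 7 -608
mul  -> 106 -4256
sub  -> 4362
8    -> 4362 8
add  -> 4370
77   -> 4370 77

2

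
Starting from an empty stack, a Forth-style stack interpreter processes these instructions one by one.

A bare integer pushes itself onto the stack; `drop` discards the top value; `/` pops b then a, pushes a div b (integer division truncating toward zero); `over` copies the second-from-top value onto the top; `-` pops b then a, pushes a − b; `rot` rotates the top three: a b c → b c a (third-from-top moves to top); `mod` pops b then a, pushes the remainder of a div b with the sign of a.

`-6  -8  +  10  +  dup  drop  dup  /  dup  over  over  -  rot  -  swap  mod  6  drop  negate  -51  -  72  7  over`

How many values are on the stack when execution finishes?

-6     -> [-6]
-8     -> [-6, -8]
+      -> [-14]
10     -> [-14, 10]
+      -> [-4]
dup    -> [-4, -4]
drop   -> [-4]
dup    -> [-4, -4]
/      -> [1]
dup    -> [1, 1]
over   -> [1, 1, 1]
over   -> [1, 1, 1, 1]
-      -> [1, 1, 0]
rot    -> [1, 0, 1]
-      -> [1, -1]
swap   -> [-1, 1]
mod    -> [0]
6      -> [0, 6]
drop   -> [0]
negate -> [0]
-51    -> [0, -51]
-      -> [51]
72     -> [51, 72]
7      -> [51, 72, 7]
over   -> [51, 72, 7, 72]

4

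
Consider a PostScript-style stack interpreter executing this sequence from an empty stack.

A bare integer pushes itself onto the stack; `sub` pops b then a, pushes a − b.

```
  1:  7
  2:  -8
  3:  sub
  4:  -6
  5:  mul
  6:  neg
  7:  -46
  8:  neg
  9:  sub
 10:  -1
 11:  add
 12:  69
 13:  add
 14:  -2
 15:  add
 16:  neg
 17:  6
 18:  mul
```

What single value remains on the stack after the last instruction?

7    [7]
-8   [7, -8]
sub  [15]
-6   [15, -6]
mul  [-90]
neg  [90]
-46  [90, -46]
neg  [90, 46]
sub  [44]
-1   [44, -1]
add  [43]
69   [43, 69]
add  [112]
-2   [112, -2]
add  [110]
neg  [-110]
6    [-110, 6]
mul  [-660]

-660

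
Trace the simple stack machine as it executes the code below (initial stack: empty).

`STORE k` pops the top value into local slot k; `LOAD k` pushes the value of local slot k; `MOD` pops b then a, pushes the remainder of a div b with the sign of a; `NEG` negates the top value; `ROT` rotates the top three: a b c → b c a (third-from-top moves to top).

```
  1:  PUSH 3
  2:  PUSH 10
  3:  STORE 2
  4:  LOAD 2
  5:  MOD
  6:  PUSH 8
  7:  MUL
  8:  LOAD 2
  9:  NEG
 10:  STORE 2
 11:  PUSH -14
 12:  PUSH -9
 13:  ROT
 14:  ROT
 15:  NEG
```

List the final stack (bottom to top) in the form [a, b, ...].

PUSH 3   -> [3]
PUSH 10  -> [3, 10]
STORE 2  -> [3]
LOAD 2   -> [3, 10]
MOD      -> [3]
PUSH 8   -> [3, 8]
MUL      -> [24]
LOAD 2   -> [24, 10]
NEG      -> [24, -10]
STORE 2  -> [24]
PUSH -14 -> [24, -14]
PUSH -9  -> [24, -14, -9]
ROT      -> [-14, -9, 24]
ROT      -> [-9, 24, -14]
NEG      -> [-9, 24, 14]

[-9, 24, 14]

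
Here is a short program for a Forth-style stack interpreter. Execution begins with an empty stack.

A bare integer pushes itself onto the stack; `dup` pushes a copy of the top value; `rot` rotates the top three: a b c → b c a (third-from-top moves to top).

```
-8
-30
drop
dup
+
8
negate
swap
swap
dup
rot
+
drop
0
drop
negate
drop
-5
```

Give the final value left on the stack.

-5

-8     -> [-8]
-30    -> [-8, -30]
drop   -> [-8]
dup    -> [-8, -8]
+      -> [-16]
8      -> [-16, 8]
negate -> [-16, -8]
swap   -> [-8, -16]
swap   -> [-16, -8]
dup    -> [-16, -8, -8]
rot    -> [-8, -8, -16]
+      -> [-8, -24]
drop   -> [-8]
0      -> [-8, 0]
drop   -> [-8]
negate -> [8]
drop   -> []
-5     -> [-5]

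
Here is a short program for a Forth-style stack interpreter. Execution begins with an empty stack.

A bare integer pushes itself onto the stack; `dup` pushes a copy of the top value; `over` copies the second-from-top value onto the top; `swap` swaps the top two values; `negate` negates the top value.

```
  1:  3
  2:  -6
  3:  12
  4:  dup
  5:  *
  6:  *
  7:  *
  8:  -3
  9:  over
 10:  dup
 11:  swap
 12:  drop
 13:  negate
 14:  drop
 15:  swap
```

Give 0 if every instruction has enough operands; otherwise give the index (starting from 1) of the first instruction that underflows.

0

3      → [3]
-6     → [3, -6]
12     → [3, -6, 12]
dup    → [3, -6, 12, 12]
*      → [3, -6, 144]
*      → [3, -864]
*      → [-2592]
-3     → [-2592, -3]
over   → [-2592, -3, -2592]
dup    → [-2592, -3, -2592, -2592]
swap   → [-2592, -3, -2592, -2592]
drop   → [-2592, -3, -2592]
negate → [-2592, -3, 2592]
drop   → [-2592, -3]
swap   → [-3, -2592]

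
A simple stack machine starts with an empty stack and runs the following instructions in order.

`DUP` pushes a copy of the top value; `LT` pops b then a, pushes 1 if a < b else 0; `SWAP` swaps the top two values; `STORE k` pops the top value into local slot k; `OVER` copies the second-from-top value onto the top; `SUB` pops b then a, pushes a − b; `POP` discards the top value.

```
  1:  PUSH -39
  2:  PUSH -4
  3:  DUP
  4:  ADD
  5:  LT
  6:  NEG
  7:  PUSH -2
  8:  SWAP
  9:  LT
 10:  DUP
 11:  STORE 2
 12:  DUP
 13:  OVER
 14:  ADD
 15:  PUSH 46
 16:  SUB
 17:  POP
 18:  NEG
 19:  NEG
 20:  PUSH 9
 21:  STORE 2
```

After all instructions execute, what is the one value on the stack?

1

PUSH -39  -39
PUSH -4   -39 -4
DUP       -39 -4 -4
ADD       -39 -8
LT        1
NEG       -1
PUSH -2   -1 -2
SWAP      -2 -1
LT        1
DUP       1 1
STORE 2   1
DUP       1 1
OVER      1 1 1
ADD       1 2
PUSH 46   1 2 46
SUB       1 -44
POP       1
NEG       -1
NEG       1
PUSH 9    1 9
STORE 2   1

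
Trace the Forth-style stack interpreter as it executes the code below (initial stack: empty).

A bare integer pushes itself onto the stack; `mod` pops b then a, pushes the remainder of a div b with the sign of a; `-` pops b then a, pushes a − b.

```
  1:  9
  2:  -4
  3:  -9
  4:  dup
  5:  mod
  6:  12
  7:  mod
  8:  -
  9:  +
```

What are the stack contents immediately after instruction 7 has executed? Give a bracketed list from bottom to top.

[9, -4, 0]

9    9
-4   9 -4
-9   9 -4 -9
dup  9 -4 -9 -9
mod  9 -4 0
12   9 -4 0 12
mod  9 -4 0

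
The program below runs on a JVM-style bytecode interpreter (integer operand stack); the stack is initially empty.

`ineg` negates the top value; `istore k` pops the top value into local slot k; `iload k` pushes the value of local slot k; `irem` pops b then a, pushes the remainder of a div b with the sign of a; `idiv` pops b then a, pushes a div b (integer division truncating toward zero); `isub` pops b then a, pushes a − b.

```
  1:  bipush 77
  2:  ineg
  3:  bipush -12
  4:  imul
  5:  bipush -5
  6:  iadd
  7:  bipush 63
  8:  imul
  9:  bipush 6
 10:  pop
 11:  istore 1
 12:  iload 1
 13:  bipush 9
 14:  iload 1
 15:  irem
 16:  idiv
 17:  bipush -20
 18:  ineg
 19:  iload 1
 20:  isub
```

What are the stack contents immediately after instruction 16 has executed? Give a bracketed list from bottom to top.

[6433]

bipush 77   77
ineg        -77
bipush -12  -77 -12
imul        924
bipush -5   924 -5
iadd        919
bipush 63   919 63
imul        57897
bipush 6    57897 6
pop         57897
istore 1    (empty)
iload 1     57897
bipush 9    57897 9
iload 1     57897 9 57897
irem        57897 9
idiv        6433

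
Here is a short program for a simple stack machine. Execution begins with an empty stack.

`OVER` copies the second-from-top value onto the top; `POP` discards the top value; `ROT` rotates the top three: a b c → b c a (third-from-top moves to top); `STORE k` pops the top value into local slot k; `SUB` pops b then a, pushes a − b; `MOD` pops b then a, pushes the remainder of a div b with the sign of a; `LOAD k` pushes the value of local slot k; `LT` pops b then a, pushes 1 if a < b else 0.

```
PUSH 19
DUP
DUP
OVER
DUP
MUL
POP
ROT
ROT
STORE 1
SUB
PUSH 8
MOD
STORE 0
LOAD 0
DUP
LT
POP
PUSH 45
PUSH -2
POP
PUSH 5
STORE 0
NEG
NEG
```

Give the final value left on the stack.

PUSH 19  [19]
DUP      [19, 19]
DUP      [19, 19, 19]
OVER     [19, 19, 19, 19]
DUP      [19, 19, 19, 19, 19]
MUL      [19, 19, 19, 361]
POP      [19, 19, 19]
ROT      [19, 19, 19]
ROT      [19, 19, 19]
STORE 1  [19, 19]
SUB      [0]
PUSH 8   [0, 8]
MOD      [0]
STORE 0  []
LOAD 0   [0]
DUP      [0, 0]
LT       [0]
POP      []
PUSH 45  [45]
PUSH -2  [45, -2]
POP      [45]
PUSH 5   [45, 5]
STORE 0  [45]
NEG      [-45]
NEG      [45]

45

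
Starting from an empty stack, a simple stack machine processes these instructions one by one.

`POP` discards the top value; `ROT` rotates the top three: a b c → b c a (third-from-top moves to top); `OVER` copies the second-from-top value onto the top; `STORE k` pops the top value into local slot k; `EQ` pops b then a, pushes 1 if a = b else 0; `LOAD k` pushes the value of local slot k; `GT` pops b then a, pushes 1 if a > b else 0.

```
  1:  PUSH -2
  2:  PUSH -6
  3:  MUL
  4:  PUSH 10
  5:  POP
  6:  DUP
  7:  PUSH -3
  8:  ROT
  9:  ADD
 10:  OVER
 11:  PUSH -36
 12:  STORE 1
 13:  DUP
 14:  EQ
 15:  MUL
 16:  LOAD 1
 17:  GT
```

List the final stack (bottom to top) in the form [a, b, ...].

[12, 1]

PUSH -2  -> [-2]
PUSH -6  -> [-2, -6]
MUL      -> [12]
PUSH 10  -> [12, 10]
POP      -> [12]
DUP      -> [12, 12]
PUSH -3  -> [12, 12, -3]
ROT      -> [12, -3, 12]
ADD      -> [12, 9]
OVER     -> [12, 9, 12]
PUSH -36 -> [12, 9, 12, -36]
STORE 1  -> [12, 9, 12]
DUP      -> [12, 9, 12, 12]
EQ       -> [12, 9, 1]
MUL      -> [12, 9]
LOAD 1   -> [12, 9, -36]
GT       -> [12, 1]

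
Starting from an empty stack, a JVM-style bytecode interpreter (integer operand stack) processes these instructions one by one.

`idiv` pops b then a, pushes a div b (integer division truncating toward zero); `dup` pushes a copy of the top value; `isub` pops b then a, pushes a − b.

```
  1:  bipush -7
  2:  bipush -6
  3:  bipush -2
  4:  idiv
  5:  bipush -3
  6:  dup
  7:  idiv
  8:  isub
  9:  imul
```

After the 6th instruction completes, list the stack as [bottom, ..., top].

bipush -7 → [-7]
bipush -6 → [-7, -6]
bipush -2 → [-7, -6, -2]
idiv      → [-7, 3]
bipush -3 → [-7, 3, -3]
dup       → [-7, 3, -3, -3]

[-7, 3, -3, -3]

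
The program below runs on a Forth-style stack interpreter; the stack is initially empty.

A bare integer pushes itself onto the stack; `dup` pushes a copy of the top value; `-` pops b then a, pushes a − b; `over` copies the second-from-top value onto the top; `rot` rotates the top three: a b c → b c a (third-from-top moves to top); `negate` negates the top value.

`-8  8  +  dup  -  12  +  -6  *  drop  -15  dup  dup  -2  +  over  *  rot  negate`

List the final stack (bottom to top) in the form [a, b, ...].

[-15, 255, 15]

-8      [-8]
8       [-8, 8]
+       [0]
dup     [0, 0]
-       [0]
12      [0, 12]
+       [12]
-6      [12, -6]
*       [-72]
drop    []
-15     [-15]
dup     [-15, -15]
dup     [-15, -15, -15]
-2      [-15, -15, -15, -2]
+       [-15, -15, -17]
over    [-15, -15, -17, -15]
*       [-15, -15, 255]
rot     [-15, 255, -15]
negate  [-15, 255, 15]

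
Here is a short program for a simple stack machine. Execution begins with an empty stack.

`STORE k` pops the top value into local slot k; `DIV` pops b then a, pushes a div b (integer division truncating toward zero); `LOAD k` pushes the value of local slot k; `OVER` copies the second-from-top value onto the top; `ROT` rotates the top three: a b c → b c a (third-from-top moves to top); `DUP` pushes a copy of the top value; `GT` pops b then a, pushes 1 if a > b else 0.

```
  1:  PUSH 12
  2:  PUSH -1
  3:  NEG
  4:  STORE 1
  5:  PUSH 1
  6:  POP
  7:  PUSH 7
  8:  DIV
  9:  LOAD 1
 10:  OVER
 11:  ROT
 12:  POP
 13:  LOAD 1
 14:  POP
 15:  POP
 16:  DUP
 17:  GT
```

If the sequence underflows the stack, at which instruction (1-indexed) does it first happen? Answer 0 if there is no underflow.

PUSH 12 -> 12
PUSH -1 -> 12 -1
NEG     -> 12 1
STORE 1 -> 12
PUSH 1  -> 12 1
POP     -> 12
PUSH 7  -> 12 7
DIV     -> 1
LOAD 1  -> 1 1
OVER    -> 1 1 1
ROT     -> 1 1 1
POP     -> 1 1
LOAD 1  -> 1 1 1
POP     -> 1 1
POP     -> 1
DUP     -> 1 1
GT      -> 0

0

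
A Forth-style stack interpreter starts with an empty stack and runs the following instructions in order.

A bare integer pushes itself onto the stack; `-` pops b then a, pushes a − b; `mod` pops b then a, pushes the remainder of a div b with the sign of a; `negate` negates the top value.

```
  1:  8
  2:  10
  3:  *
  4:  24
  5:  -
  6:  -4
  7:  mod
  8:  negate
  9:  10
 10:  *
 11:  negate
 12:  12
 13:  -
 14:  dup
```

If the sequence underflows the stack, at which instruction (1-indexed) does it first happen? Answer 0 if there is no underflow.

0

8       [8]
10      [8, 10]
*       [80]
24      [80, 24]
-       [56]
-4      [56, -4]
mod     [0]
negate  [0]
10      [0, 10]
*       [0]
negate  [0]
12      [0, 12]
-       [-12]
dup     [-12, -12]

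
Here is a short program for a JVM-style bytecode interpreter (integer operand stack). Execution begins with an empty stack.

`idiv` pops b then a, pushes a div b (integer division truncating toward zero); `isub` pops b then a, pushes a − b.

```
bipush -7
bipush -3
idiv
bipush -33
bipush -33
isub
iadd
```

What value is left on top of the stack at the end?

2

bipush -7  -> -7
bipush -3  -> -7 -3
idiv       -> 2
bipush -33 -> 2 -33
bipush -33 -> 2 -33 -33
isub       -> 2 0
iadd       -> 2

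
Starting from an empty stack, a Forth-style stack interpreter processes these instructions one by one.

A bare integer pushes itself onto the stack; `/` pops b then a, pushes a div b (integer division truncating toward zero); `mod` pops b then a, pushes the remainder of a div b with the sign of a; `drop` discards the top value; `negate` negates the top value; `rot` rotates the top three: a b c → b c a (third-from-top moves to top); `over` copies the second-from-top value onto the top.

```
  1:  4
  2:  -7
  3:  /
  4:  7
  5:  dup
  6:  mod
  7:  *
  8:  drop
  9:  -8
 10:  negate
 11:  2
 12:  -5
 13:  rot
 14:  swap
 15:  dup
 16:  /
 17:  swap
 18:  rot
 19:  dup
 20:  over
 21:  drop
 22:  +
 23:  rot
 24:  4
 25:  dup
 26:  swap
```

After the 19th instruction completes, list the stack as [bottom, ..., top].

4      -> [4]
-7     -> [4, -7]
/      -> [0]
7      -> [0, 7]
dup    -> [0, 7, 7]
mod    -> [0, 0]
*      -> [0]
drop   -> []
-8     -> [-8]
negate -> [8]
2      -> [8, 2]
-5     -> [8, 2, -5]
rot    -> [2, -5, 8]
swap   -> [2, 8, -5]
dup    -> [2, 8, -5, -5]
/      -> [2, 8, 1]
swap   -> [2, 1, 8]
rot    -> [1, 8, 2]
dup    -> [1, 8, 2, 2]

[1, 8, 2, 2]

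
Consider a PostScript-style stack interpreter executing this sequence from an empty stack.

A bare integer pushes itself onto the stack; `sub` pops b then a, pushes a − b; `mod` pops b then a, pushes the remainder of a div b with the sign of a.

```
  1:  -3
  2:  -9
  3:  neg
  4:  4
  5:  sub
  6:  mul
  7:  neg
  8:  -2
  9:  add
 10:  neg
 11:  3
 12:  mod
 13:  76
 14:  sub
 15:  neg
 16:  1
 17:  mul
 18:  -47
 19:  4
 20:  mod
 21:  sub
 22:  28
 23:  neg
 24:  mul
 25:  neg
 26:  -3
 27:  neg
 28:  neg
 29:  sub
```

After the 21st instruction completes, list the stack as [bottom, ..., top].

[80]

-3  -> [-3]
-9  -> [-3, -9]
neg -> [-3, 9]
4   -> [-3, 9, 4]
sub -> [-3, 5]
mul -> [-15]
neg -> [15]
-2  -> [15, -2]
add -> [13]
neg -> [-13]
3   -> [-13, 3]
mod -> [-1]
76  -> [-1, 76]
sub -> [-77]
neg -> [77]
1   -> [77, 1]
mul -> [77]
-47 -> [77, -47]
4   -> [77, -47, 4]
mod -> [77, -3]
sub -> [80]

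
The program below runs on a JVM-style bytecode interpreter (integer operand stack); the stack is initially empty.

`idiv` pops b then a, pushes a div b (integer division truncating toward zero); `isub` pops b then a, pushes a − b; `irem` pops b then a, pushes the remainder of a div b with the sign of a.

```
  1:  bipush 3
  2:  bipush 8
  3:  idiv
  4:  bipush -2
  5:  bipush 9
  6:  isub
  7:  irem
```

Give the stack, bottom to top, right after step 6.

bipush 3   [3]
bipush 8   [3, 8]
idiv       [0]
bipush -2  [0, -2]
bipush 9   [0, -2, 9]
isub       [0, -11]

[0, -11]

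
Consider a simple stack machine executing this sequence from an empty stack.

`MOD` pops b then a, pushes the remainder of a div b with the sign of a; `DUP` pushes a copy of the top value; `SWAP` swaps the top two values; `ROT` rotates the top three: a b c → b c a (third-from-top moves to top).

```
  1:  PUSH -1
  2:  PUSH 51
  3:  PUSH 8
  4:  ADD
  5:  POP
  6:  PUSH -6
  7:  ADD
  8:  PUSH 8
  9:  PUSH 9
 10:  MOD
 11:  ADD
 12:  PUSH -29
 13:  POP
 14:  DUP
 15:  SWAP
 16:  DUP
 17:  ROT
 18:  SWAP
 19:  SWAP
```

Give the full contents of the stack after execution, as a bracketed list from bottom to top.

[1, 1, 1]

PUSH -1  : [-1]
PUSH 51  : [-1, 51]
PUSH 8   : [-1, 51, 8]
ADD      : [-1, 59]
POP      : [-1]
PUSH -6  : [-1, -6]
ADD      : [-7]
PUSH 8   : [-7, 8]
PUSH 9   : [-7, 8, 9]
MOD      : [-7, 8]
ADD      : [1]
PUSH -29 : [1, -29]
POP      : [1]
DUP      : [1, 1]
SWAP     : [1, 1]
DUP      : [1, 1, 1]
ROT      : [1, 1, 1]
SWAP     : [1, 1, 1]
SWAP     : [1, 1, 1]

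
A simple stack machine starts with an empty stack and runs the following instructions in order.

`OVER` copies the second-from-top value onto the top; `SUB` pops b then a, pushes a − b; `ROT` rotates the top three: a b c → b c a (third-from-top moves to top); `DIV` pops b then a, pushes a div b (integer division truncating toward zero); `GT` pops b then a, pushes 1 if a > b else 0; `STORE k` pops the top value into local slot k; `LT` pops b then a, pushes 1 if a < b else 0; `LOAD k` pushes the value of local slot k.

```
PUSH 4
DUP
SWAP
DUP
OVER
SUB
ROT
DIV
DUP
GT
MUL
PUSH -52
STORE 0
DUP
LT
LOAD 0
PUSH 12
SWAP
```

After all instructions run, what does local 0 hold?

-52

PUSH 4   : [4]
DUP      : [4, 4]
SWAP     : [4, 4]
DUP      : [4, 4, 4]
OVER     : [4, 4, 4, 4]
SUB      : [4, 4, 0]
ROT      : [4, 0, 4]
DIV      : [4, 0]
DUP      : [4, 0, 0]
GT       : [4, 0]
MUL      : [0]
PUSH -52 : [0, -52]
STORE 0  : [0]
DUP      : [0, 0]
LT       : [0]
LOAD 0   : [0, -52]
PUSH 12  : [0, -52, 12]
SWAP     : [0, 12, -52]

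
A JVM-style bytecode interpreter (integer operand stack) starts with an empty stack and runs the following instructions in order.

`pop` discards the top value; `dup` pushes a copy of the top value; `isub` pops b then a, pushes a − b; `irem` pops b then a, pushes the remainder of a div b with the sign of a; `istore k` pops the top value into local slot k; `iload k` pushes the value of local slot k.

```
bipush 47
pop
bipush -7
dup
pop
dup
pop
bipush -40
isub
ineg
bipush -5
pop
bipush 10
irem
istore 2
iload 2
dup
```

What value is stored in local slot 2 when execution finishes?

-3

bipush 47  → 47
pop        → (empty)
bipush -7  → -7
dup        → -7 -7
pop        → -7
dup        → -7 -7
pop        → -7
bipush -40 → -7 -40
isub       → 33
ineg       → -33
bipush -5  → -33 -5
pop        → -33
bipush 10  → -33 10
irem       → -3
istore 2   → (empty)
iload 2    → -3
dup        → -3 -3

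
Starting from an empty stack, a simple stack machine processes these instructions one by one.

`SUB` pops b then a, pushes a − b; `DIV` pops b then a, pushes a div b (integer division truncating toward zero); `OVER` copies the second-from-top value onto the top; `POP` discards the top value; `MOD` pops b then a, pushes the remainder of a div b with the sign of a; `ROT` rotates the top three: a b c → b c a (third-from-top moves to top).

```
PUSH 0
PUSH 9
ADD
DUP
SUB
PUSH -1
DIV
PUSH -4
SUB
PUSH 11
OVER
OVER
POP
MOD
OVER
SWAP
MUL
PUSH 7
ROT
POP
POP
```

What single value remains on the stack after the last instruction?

12

PUSH 0  : 0
PUSH 9  : 0 9
ADD     : 9
DUP     : 9 9
SUB     : 0
PUSH -1 : 0 -1
DIV     : 0
PUSH -4 : 0 -4
SUB     : 4
PUSH 11 : 4 11
OVER    : 4 11 4
OVER    : 4 11 4 11
POP     : 4 11 4
MOD     : 4 3
OVER    : 4 3 4
SWAP    : 4 4 3
MUL     : 4 12
PUSH 7  : 4 12 7
ROT     : 12 7 4
POP     : 12 7
POP     : 12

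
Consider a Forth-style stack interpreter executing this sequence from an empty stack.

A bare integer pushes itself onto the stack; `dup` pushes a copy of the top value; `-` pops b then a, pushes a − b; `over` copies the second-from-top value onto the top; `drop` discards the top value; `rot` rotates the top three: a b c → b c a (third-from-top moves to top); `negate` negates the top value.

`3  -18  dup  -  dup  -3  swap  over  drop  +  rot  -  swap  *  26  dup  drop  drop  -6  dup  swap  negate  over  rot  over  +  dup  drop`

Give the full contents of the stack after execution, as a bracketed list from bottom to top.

[0, 6, -6, -12]

3      → 3
-18    → 3 -18
dup    → 3 -18 -18
-      → 3 0
dup    → 3 0 0
-3     → 3 0 0 -3
swap   → 3 0 -3 0
over   → 3 0 -3 0 -3
drop   → 3 0 -3 0
+      → 3 0 -3
rot    → 0 -3 3
-      → 0 -6
swap   → -6 0
*      → 0
26     → 0 26
dup    → 0 26 26
drop   → 0 26
drop   → 0
-6     → 0 -6
dup    → 0 -6 -6
swap   → 0 -6 -6
negate → 0 -6 6
over   → 0 -6 6 -6
rot    → 0 6 -6 -6
over   → 0 6 -6 -6 -6
+      → 0 6 -6 -12
dup    → 0 6 -6 -12 -12
drop   → 0 6 -6 -12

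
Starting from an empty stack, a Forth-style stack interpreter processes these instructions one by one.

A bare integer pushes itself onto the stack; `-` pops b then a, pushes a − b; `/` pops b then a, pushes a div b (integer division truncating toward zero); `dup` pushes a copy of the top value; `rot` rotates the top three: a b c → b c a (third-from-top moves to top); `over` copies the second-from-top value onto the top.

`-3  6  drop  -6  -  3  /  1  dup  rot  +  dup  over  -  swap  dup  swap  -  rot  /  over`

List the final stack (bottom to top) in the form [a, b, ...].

-3   → -3
6    → -3 6
drop → -3
-6   → -3 -6
-    → 3
3    → 3 3
/    → 1
1    → 1 1
dup  → 1 1 1
rot  → 1 1 1
+    → 1 2
dup  → 1 2 2
over → 1 2 2 2
-    → 1 2 0
swap → 1 0 2
dup  → 1 0 2 2
swap → 1 0 2 2
-    → 1 0 0
rot  → 0 0 1
/    → 0 0
over → 0 0 0

[0, 0, 0]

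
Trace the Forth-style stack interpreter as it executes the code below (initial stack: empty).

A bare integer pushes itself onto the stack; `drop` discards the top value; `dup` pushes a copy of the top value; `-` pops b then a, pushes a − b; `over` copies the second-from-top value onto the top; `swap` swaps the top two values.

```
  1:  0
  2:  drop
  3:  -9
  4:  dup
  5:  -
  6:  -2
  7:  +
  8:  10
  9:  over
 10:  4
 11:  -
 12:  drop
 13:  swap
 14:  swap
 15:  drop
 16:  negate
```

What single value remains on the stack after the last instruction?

0      -> 0
drop   -> (empty)
-9     -> -9
dup    -> -9 -9
-      -> 0
-2     -> 0 -2
+      -> -2
10     -> -2 10
over   -> -2 10 -2
4      -> -2 10 -2 4
-      -> -2 10 -6
drop   -> -2 10
swap   -> 10 -2
swap   -> -2 10
drop   -> -2
negate -> 2

2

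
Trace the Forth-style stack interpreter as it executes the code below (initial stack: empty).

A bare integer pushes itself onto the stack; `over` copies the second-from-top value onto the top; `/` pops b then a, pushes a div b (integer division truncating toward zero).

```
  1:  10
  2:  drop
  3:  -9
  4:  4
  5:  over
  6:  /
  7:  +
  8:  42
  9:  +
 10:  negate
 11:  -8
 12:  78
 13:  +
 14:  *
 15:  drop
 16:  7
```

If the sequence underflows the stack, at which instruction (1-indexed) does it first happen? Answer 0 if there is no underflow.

10     : 10
drop   : (empty)
-9     : -9
4      : -9 4
over   : -9 4 -9
/      : -9 0
+      : -9
42     : -9 42
+      : 33
negate : -33
-8     : -33 -8
78     : -33 -8 78
+      : -33 70
*      : -2310
drop   : (empty)
7      : 7

0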